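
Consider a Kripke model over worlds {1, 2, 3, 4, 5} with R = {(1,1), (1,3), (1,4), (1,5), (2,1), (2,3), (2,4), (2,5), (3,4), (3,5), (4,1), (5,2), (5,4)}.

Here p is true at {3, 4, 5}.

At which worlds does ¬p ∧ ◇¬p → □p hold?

{3, 4, 5}

1: ¬p ∧ ◇¬p is T, □p is F. ✗
2: ¬p ∧ ◇¬p is T, □p is F. ✗
3: ¬p ∧ ◇¬p is F, □p is T. ✓
4: ¬p ∧ ◇¬p is F, □p is F. ✓
5: ¬p ∧ ◇¬p is F, □p is F. ✓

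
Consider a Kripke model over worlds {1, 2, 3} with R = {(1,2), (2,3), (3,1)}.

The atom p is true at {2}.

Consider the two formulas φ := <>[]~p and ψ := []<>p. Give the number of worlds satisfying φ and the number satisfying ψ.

For <>[]~p:
1: successors {2}; []~p there: 2:T. ✓
2: successors {3}; []~p there: 3:T. ✓
3: successors {1}; []~p there: 1:F. ✗
— 2 worlds.
For []<>p:
1: successors {2}; <>p there: 2:F. ✗
2: successors {3}; <>p there: 3:F. ✗
3: successors {1}; <>p there: 1:T. ✓
— 1 world.

2 and 1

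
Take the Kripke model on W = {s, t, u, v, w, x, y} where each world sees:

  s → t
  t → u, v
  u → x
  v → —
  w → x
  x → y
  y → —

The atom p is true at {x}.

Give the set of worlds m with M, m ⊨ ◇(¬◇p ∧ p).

s: successors {t}; ¬◇p ∧ p there: t:F. ✗
t: successors {u, v}; ¬◇p ∧ p there: u:F, v:F. ✗
u: successors {x}; ¬◇p ∧ p there: x:T. ✓
v: no successors, so ◇(¬◇p ∧ p) fails. ✗
w: successors {x}; ¬◇p ∧ p there: x:T. ✓
x: successors {y}; ¬◇p ∧ p there: y:F. ✗
y: no successors, so ◇(¬◇p ∧ p) fails. ✗

{u, w}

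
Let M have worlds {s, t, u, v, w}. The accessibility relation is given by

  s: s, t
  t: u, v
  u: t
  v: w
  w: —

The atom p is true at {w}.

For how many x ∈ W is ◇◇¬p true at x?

3

s: successors {s, t}; ◇¬p there: s:T, t:T. ✓
t: successors {u, v}; ◇¬p there: u:T, v:F. ✓
u: successors {t}; ◇¬p there: t:T. ✓
v: successors {w}; ◇¬p there: w:F. ✗
w: no successors, so ◇◇¬p fails. ✗
Satisfying worlds: {s, t, u}.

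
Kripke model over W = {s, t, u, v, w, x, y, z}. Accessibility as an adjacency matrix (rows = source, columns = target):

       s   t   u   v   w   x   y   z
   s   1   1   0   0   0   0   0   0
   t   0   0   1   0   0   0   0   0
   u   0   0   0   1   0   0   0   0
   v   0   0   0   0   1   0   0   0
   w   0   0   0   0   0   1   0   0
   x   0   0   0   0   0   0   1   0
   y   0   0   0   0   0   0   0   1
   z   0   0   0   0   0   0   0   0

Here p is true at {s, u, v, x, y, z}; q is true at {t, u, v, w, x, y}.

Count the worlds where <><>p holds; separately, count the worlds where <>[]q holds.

5 and 6

For <><>p:
s: successors {s, t}; <>p there: s:T, t:T. ✓
t: successors {u}; <>p there: u:T. ✓
u: successors {v}; <>p there: v:F. ✗
v: successors {w}; <>p there: w:T. ✓
w: successors {x}; <>p there: x:T. ✓
x: successors {y}; <>p there: y:T. ✓
y: successors {z}; <>p there: z:F. ✗
z: no successors, so <><>p fails. ✗
— 5 worlds.
For <>[]q:
s: successors {s, t}; []q there: s:F, t:T. ✓
t: successors {u}; []q there: u:T. ✓
u: successors {v}; []q there: v:T. ✓
v: successors {w}; []q there: w:T. ✓
w: successors {x}; []q there: x:T. ✓
x: successors {y}; []q there: y:F. ✗
y: successors {z}; []q there: z:T. ✓
z: no successors, so <>[]q fails. ✗
— 6 worlds.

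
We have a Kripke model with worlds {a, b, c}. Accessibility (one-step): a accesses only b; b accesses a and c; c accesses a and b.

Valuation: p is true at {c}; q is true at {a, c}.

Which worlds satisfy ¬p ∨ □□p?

{a, b}

a: ¬p is T, □□p is F. ✓
b: ¬p is T, □□p is F. ✓
c: ¬p is F, □□p is F. ✗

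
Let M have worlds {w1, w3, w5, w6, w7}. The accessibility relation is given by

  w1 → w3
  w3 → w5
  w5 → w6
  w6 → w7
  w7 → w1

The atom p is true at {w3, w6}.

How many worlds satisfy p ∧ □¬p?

2

w1: p is F, □¬p is F. ✗
w3: p is T, □¬p is T. ✓
w5: p is F, □¬p is F. ✗
w6: p is T, □¬p is T. ✓
w7: p is F, □¬p is T. ✗
Satisfying worlds: {w3, w6}.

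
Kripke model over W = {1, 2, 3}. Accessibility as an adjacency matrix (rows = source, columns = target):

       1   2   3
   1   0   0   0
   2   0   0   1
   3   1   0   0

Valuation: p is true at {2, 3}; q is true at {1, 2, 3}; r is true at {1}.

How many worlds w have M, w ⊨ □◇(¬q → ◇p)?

2

1: no successors, so □◇(¬q → ◇p) holds vacuously. ✓
2: successors {3}; ◇(¬q → ◇p) there: 3:T. ✓
3: successors {1}; ◇(¬q → ◇p) there: 1:F. ✗
Satisfying worlds: {1, 2}.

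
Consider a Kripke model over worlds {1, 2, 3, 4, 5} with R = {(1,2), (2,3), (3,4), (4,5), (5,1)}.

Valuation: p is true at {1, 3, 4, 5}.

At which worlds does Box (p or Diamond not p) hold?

1: successors {2}; p or Diamond not p there: 2:F. ✗
2: successors {3}; p or Diamond not p there: 3:T. ✓
3: successors {4}; p or Diamond not p there: 4:T. ✓
4: successors {5}; p or Diamond not p there: 5:T. ✓
5: successors {1}; p or Diamond not p there: 1:T. ✓

{2, 3, 4, 5}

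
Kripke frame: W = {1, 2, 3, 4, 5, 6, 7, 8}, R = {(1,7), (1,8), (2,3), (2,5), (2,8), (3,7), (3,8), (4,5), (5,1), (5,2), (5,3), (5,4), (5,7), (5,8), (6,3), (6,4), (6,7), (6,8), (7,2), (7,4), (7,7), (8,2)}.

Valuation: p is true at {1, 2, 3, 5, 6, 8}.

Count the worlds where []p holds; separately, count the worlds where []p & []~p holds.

For []p:
1: successors {7, 8}; p there: 7:F, 8:T. ✗
2: successors {3, 5, 8}; p there: 3:T, 5:T, 8:T. ✓
3: successors {7, 8}; p there: 7:F, 8:T. ✗
4: successors {5}; p there: 5:T. ✓
5: successors {1, 2, 3, 4, 7, 8}; p there: 1:T, 2:T, 3:T, 4:F, 7:F, 8:T. ✗
6: successors {3, 4, 7, 8}; p there: 3:T, 4:F, 7:F, 8:T. ✗
7: successors {2, 4, 7}; p there: 2:T, 4:F, 7:F. ✗
8: successors {2}; p there: 2:T. ✓
— 3 worlds.
For []p & []~p:
1: []p is F, []~p is F. ✗
2: []p is T, []~p is F. ✗
3: []p is F, []~p is F. ✗
4: []p is T, []~p is F. ✗
5: []p is F, []~p is F. ✗
6: []p is F, []~p is F. ✗
7: []p is F, []~p is F. ✗
8: []p is T, []~p is F. ✗
— 0 worlds.

3 and 0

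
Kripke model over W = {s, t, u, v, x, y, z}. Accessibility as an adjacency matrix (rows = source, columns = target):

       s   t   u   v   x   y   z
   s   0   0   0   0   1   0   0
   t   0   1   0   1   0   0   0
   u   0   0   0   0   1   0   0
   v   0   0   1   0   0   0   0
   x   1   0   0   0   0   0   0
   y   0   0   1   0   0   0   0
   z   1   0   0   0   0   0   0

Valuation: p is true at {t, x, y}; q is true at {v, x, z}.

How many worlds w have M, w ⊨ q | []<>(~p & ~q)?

5

s: q is F, []<>(~p & ~q) is T. ✓
t: q is F, []<>(~p & ~q) is F. ✗
u: q is F, []<>(~p & ~q) is T. ✓
v: q is T, []<>(~p & ~q) is F. ✓
x: q is T, []<>(~p & ~q) is F. ✓
y: q is F, []<>(~p & ~q) is F. ✗
z: q is T, []<>(~p & ~q) is F. ✓
Satisfying worlds: {s, u, v, x, z}.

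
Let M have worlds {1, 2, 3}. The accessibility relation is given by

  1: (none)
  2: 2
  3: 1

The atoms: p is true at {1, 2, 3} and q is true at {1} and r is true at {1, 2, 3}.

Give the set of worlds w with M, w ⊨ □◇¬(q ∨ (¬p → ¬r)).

{1}

1: no successors, so □◇¬(q ∨ (¬p → ¬r)) holds vacuously. ✓
2: successors {2}; ◇¬(q ∨ (¬p → ¬r)) there: 2:F. ✗
3: successors {1}; ◇¬(q ∨ (¬p → ¬r)) there: 1:F. ✗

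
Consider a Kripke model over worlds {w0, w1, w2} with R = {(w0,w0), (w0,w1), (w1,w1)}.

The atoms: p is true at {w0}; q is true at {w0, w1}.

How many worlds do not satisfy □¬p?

w0: successors {w0, w1}; ¬p there: w0:F, w1:T. ✗
w1: successors {w1}; ¬p there: w1:T. ✓
w2: no successors, so □¬p holds vacuously. ✓
Satisfying worlds: {w1, w2}.
So □¬p fails at the other 1 world.

1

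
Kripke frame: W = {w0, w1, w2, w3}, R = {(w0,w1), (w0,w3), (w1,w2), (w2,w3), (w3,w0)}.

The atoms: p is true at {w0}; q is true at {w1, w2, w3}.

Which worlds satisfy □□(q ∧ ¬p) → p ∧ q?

{w0, w2}

w0: □□(q ∧ ¬p) is F, p ∧ q is F. ✓
w1: □□(q ∧ ¬p) is T, p ∧ q is F. ✗
w2: □□(q ∧ ¬p) is F, p ∧ q is F. ✓
w3: □□(q ∧ ¬p) is T, p ∧ q is F. ✗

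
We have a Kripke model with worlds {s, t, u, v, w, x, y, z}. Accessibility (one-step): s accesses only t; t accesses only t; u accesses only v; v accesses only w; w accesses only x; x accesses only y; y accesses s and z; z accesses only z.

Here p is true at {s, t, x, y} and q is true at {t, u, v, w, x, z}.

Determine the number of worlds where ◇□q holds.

6

s: successors {t}; □q there: t:T. ✓
t: successors {t}; □q there: t:T. ✓
u: successors {v}; □q there: v:T. ✓
v: successors {w}; □q there: w:T. ✓
w: successors {x}; □q there: x:F. ✗
x: successors {y}; □q there: y:F. ✗
y: successors {s, z}; □q there: s:T, z:T. ✓
z: successors {z}; □q there: z:T. ✓
Satisfying worlds: {s, t, u, v, y, z}.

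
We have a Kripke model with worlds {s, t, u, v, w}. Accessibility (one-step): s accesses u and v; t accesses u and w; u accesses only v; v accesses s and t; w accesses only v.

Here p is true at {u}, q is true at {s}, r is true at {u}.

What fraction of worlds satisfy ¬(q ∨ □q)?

s: q ∨ □q is T. ✗
t: q ∨ □q is F. ✓
u: q ∨ □q is F. ✓
v: q ∨ □q is F. ✓
w: q ∨ □q is F. ✓
That's 4 of 5 worlds, so 4/5.

4/5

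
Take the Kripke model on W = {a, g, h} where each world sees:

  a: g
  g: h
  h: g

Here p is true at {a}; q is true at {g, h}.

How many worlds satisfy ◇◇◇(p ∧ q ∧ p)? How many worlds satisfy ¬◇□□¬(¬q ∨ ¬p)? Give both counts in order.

For ◇◇◇(p ∧ q ∧ p):
a: successors {g}; ◇◇(p ∧ q ∧ p) there: g:F. ✗
g: successors {h}; ◇◇(p ∧ q ∧ p) there: h:F. ✗
h: successors {g}; ◇◇(p ∧ q ∧ p) there: g:F. ✗
— 0 worlds.
For ¬◇□□¬(¬q ∨ ¬p):
a: ◇□□¬(¬q ∨ ¬p) is F. ✓
g: ◇□□¬(¬q ∨ ¬p) is F. ✓
h: ◇□□¬(¬q ∨ ¬p) is F. ✓
— 3 worlds.

0 and 3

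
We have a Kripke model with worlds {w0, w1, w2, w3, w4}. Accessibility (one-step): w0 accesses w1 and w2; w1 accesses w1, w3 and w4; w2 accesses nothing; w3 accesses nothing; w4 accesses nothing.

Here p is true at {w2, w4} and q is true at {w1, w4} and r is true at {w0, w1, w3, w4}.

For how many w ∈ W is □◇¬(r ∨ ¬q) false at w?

w0: successors {w1, w2}; ◇¬(r ∨ ¬q) there: w1:F, w2:F. ✗
w1: successors {w1, w3, w4}; ◇¬(r ∨ ¬q) there: w1:F, w3:F, w4:F. ✗
w2: no successors, so □◇¬(r ∨ ¬q) holds vacuously. ✓
w3: no successors, so □◇¬(r ∨ ¬q) holds vacuously. ✓
w4: no successors, so □◇¬(r ∨ ¬q) holds vacuously. ✓
Satisfying worlds: {w2, w3, w4}.
So □◇¬(r ∨ ¬q) fails at the other 2 worlds.

2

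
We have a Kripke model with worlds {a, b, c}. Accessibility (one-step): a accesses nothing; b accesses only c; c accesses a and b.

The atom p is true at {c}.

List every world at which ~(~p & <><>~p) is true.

a: ~p & <><>~p is F. ✓
b: ~p & <><>~p is T. ✗
c: ~p & <><>~p is F. ✓

{a, c}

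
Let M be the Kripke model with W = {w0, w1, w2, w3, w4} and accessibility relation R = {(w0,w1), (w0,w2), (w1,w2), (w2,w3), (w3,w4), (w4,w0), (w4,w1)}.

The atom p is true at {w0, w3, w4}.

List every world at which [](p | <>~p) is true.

w0: successors {w1, w2}; p | <>~p there: w1:T, w2:F. ✗
w1: successors {w2}; p | <>~p there: w2:F. ✗
w2: successors {w3}; p | <>~p there: w3:T. ✓
w3: successors {w4}; p | <>~p there: w4:T. ✓
w4: successors {w0, w1}; p | <>~p there: w0:T, w1:T. ✓

{w2, w3, w4}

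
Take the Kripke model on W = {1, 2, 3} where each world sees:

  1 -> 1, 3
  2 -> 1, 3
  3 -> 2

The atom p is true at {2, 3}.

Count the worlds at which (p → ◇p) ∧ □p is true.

1: p → ◇p is T, □p is F. ✗
2: p → ◇p is T, □p is F. ✗
3: p → ◇p is T, □p is T. ✓
Satisfying worlds: {3}.

1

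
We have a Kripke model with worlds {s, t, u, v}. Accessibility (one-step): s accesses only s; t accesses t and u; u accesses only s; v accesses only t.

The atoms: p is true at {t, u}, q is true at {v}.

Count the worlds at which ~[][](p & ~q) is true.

s: [][](p & ~q) is F. ✓
t: [][](p & ~q) is F. ✓
u: [][](p & ~q) is F. ✓
v: [][](p & ~q) is T. ✗
Satisfying worlds: {s, t, u}.

3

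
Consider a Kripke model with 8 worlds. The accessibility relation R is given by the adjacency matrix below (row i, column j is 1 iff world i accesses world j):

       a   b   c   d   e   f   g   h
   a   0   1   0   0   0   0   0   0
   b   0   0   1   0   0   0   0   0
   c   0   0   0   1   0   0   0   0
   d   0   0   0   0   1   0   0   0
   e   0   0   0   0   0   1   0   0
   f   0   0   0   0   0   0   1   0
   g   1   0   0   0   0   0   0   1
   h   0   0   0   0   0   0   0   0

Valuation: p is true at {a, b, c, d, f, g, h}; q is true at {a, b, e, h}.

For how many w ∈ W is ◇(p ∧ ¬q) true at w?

4

a: successors {b}; p ∧ ¬q there: b:F. ✗
b: successors {c}; p ∧ ¬q there: c:T. ✓
c: successors {d}; p ∧ ¬q there: d:T. ✓
d: successors {e}; p ∧ ¬q there: e:F. ✗
e: successors {f}; p ∧ ¬q there: f:T. ✓
f: successors {g}; p ∧ ¬q there: g:T. ✓
g: successors {a, h}; p ∧ ¬q there: a:F, h:F. ✗
h: no successors, so ◇(p ∧ ¬q) fails. ✗
Satisfying worlds: {b, c, e, f}.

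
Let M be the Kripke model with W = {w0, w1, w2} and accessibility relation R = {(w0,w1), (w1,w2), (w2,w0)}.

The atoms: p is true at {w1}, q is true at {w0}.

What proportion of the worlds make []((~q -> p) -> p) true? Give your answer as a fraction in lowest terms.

w0: successors {w1}; (~q -> p) -> p there: w1:T. ✓
w1: successors {w2}; (~q -> p) -> p there: w2:T. ✓
w2: successors {w0}; (~q -> p) -> p there: w0:F. ✗
That's 2 of 3 worlds, so 2/3.

2/3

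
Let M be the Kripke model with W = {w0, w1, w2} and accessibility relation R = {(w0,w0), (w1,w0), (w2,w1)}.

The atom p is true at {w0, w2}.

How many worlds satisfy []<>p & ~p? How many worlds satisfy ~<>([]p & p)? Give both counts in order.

For []<>p & ~p:
w0: []<>p is T, ~p is F. ✗
w1: []<>p is T, ~p is T. ✓
w2: []<>p is T, ~p is F. ✗
— 1 world.
For ~<>([]p & p):
w0: <>([]p & p) is T. ✗
w1: <>([]p & p) is T. ✗
w2: <>([]p & p) is F. ✓
— 1 world.

1 and 1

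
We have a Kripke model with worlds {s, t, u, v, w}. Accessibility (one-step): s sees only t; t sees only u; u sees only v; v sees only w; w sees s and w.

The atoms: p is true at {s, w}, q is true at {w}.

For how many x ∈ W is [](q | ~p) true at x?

s: successors {t}; q | ~p there: t:T. ✓
t: successors {u}; q | ~p there: u:T. ✓
u: successors {v}; q | ~p there: v:T. ✓
v: successors {w}; q | ~p there: w:T. ✓
w: successors {s, w}; q | ~p there: s:F, w:T. ✗
Satisfying worlds: {s, t, u, v}.

4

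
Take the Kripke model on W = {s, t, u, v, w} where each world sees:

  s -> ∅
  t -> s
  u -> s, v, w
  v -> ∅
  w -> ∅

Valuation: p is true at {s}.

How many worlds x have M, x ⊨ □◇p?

s: no successors, so □◇p holds vacuously. ✓
t: successors {s}; ◇p there: s:F. ✗
u: successors {s, v, w}; ◇p there: s:F, v:F, w:F. ✗
v: no successors, so □◇p holds vacuously. ✓
w: no successors, so □◇p holds vacuously. ✓
Satisfying worlds: {s, v, w}.

3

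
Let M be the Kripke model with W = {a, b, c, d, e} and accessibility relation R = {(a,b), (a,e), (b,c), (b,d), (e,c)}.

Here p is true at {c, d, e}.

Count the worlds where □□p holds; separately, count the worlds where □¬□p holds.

5 and 2

For □□p:
a: successors {b, e}; □p there: b:T, e:T. ✓
b: successors {c, d}; □p there: c:T, d:T. ✓
c: no successors, so □□p holds vacuously. ✓
d: no successors, so □□p holds vacuously. ✓
e: successors {c}; □p there: c:T. ✓
— 5 worlds.
For □¬□p:
a: successors {b, e}; ¬□p there: b:F, e:F. ✗
b: successors {c, d}; ¬□p there: c:F, d:F. ✗
c: no successors, so □¬□p holds vacuously. ✓
d: no successors, so □¬□p holds vacuously. ✓
e: successors {c}; ¬□p there: c:F. ✗
— 2 worlds.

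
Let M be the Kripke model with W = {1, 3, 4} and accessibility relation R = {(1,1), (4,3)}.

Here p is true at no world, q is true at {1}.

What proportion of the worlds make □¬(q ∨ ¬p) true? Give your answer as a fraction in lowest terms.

1: successors {1}; ¬(q ∨ ¬p) there: 1:F. ✗
3: no successors, so □¬(q ∨ ¬p) holds vacuously. ✓
4: successors {3}; ¬(q ∨ ¬p) there: 3:F. ✗
That's 1 of 3 worlds, so 1/3.

1/3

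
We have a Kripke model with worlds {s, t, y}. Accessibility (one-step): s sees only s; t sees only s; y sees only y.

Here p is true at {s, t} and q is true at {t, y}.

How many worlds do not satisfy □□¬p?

s: successors {s}; □¬p there: s:F. ✗
t: successors {s}; □¬p there: s:F. ✗
y: successors {y}; □¬p there: y:T. ✓
Satisfying worlds: {y}.
So □□¬p fails at the other 2 worlds.

2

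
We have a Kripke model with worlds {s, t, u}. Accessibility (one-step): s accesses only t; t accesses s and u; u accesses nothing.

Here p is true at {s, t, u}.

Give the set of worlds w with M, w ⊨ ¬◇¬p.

{s, t, u}

s: ◇¬p is F. ✓
t: ◇¬p is F. ✓
u: ◇¬p is F. ✓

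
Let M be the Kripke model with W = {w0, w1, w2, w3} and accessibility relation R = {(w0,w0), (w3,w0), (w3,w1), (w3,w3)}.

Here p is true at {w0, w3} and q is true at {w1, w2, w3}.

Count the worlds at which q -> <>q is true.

w0: q is F, <>q is F. ✓
w1: q is T, <>q is F. ✗
w2: q is T, <>q is F. ✗
w3: q is T, <>q is T. ✓
Satisfying worlds: {w0, w3}.

2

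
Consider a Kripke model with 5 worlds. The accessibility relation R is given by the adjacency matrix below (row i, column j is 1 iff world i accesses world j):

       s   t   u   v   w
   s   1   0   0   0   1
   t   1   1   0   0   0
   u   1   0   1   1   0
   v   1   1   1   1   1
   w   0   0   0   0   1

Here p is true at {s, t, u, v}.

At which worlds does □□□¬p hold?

{w}

s: successors {s, w}; □□¬p there: s:F, w:T. ✗
t: successors {s, t}; □□¬p there: s:F, t:F. ✗
u: successors {s, u, v}; □□¬p there: s:F, u:F, v:F. ✗
v: successors {s, t, u, v, w}; □□¬p there: s:F, t:F, u:F, v:F, w:T. ✗
w: successors {w}; □□¬p there: w:T. ✓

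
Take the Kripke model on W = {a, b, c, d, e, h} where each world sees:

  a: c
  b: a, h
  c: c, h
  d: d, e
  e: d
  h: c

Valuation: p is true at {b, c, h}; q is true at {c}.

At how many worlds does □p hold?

a: successors {c}; p there: c:T. ✓
b: successors {a, h}; p there: a:F, h:T. ✗
c: successors {c, h}; p there: c:T, h:T. ✓
d: successors {d, e}; p there: d:F, e:F. ✗
e: successors {d}; p there: d:F. ✗
h: successors {c}; p there: c:T. ✓
Satisfying worlds: {a, c, h}.

3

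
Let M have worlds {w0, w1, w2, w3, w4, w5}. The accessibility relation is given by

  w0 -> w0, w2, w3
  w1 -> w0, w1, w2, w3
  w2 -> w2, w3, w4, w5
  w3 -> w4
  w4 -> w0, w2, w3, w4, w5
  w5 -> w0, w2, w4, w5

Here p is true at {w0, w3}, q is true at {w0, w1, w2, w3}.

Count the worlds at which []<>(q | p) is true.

2

w0: successors {w0, w2, w3}; <>(q | p) there: w0:T, w2:T, w3:F. ✗
w1: successors {w0, w1, w2, w3}; <>(q | p) there: w0:T, w1:T, w2:T, w3:F. ✗
w2: successors {w2, w3, w4, w5}; <>(q | p) there: w2:T, w3:F, w4:T, w5:T. ✗
w3: successors {w4}; <>(q | p) there: w4:T. ✓
w4: successors {w0, w2, w3, w4, w5}; <>(q | p) there: w0:T, w2:T, w3:F, w4:T, w5:T. ✗
w5: successors {w0, w2, w4, w5}; <>(q | p) there: w0:T, w2:T, w4:T, w5:T. ✓
Satisfying worlds: {w3, w5}.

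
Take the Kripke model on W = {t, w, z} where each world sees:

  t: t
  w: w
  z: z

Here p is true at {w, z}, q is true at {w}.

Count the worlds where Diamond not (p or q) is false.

2

t: successors {t}; not (p or q) there: t:T. ✓
w: successors {w}; not (p or q) there: w:F. ✗
z: successors {z}; not (p or q) there: z:F. ✗
Satisfying worlds: {t}.
So Diamond not (p or q) fails at the other 2 worlds.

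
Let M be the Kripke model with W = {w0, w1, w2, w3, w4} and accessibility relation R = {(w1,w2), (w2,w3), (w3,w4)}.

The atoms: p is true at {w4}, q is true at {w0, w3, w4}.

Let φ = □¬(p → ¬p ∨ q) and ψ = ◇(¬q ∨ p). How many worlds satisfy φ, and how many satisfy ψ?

For □¬(p → ¬p ∨ q):
w0: no successors, so □¬(p → ¬p ∨ q) holds vacuously. ✓
w1: successors {w2}; ¬(p → ¬p ∨ q) there: w2:F. ✗
w2: successors {w3}; ¬(p → ¬p ∨ q) there: w3:F. ✗
w3: successors {w4}; ¬(p → ¬p ∨ q) there: w4:F. ✗
w4: no successors, so □¬(p → ¬p ∨ q) holds vacuously. ✓
— 2 worlds.
For ◇(¬q ∨ p):
w0: no successors, so ◇(¬q ∨ p) fails. ✗
w1: successors {w2}; ¬q ∨ p there: w2:T. ✓
w2: successors {w3}; ¬q ∨ p there: w3:F. ✗
w3: successors {w4}; ¬q ∨ p there: w4:T. ✓
w4: no successors, so ◇(¬q ∨ p) fails. ✗
— 2 worlds.

2 and 2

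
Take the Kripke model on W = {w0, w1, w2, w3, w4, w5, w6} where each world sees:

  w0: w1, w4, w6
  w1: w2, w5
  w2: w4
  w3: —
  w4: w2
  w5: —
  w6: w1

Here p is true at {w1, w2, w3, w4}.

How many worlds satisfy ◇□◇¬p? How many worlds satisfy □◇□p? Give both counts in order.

For ◇□◇¬p:
w0: successors {w1, w4, w6}; □◇¬p there: w1:F, w4:F, w6:T. ✓
w1: successors {w2, w5}; □◇¬p there: w2:F, w5:T. ✓
w2: successors {w4}; □◇¬p there: w4:F. ✗
w3: no successors, so ◇□◇¬p fails. ✗
w4: successors {w2}; □◇¬p there: w2:F. ✗
w5: no successors, so ◇□◇¬p fails. ✗
w6: successors {w1}; □◇¬p there: w1:F. ✗
— 2 worlds.
For □◇□p:
w0: successors {w1, w4, w6}; ◇□p there: w1:T, w4:T, w6:F. ✗
w1: successors {w2, w5}; ◇□p there: w2:T, w5:F. ✗
w2: successors {w4}; ◇□p there: w4:T. ✓
w3: no successors, so □◇□p holds vacuously. ✓
w4: successors {w2}; ◇□p there: w2:T. ✓
w5: no successors, so □◇□p holds vacuously. ✓
w6: successors {w1}; ◇□p there: w1:T. ✓
— 5 worlds.

2 and 5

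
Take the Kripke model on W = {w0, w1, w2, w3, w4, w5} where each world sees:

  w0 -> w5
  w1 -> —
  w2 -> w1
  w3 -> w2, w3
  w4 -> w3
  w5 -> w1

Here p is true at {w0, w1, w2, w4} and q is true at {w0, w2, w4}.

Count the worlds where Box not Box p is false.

w0: successors {w5}; not Box p there: w5:F. ✗
w1: no successors, so Box not Box p holds vacuously. ✓
w2: successors {w1}; not Box p there: w1:F. ✗
w3: successors {w2, w3}; not Box p there: w2:F, w3:T. ✗
w4: successors {w3}; not Box p there: w3:T. ✓
w5: successors {w1}; not Box p there: w1:F. ✗
Satisfying worlds: {w1, w4}.
So Box not Box p fails at the other 4 worlds.

4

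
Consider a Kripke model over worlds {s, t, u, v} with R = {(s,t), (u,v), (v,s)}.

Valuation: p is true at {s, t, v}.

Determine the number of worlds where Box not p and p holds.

1

s: Box not p is F, p is T. ✗
t: Box not p is T, p is T. ✓
u: Box not p is F, p is F. ✗
v: Box not p is F, p is T. ✗
Satisfying worlds: {t}.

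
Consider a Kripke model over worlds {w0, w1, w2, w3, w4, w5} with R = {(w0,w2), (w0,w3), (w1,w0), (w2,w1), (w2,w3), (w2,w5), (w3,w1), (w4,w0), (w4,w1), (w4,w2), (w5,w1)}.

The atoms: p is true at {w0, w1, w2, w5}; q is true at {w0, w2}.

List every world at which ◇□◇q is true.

w0: successors {w2, w3}; □◇q there: w2:F, w3:T. ✓
w1: successors {w0}; □◇q there: w0:F. ✗
w2: successors {w1, w3, w5}; □◇q there: w1:T, w3:T, w5:T. ✓
w3: successors {w1}; □◇q there: w1:T. ✓
w4: successors {w0, w1, w2}; □◇q there: w0:F, w1:T, w2:F. ✓
w5: successors {w1}; □◇q there: w1:T. ✓

{w0, w2, w3, w4, w5}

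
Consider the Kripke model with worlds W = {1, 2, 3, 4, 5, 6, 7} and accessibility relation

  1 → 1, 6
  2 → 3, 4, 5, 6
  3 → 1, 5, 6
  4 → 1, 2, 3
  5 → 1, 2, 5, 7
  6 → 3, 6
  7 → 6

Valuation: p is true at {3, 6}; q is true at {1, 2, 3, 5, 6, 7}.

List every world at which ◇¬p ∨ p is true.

{1, 2, 3, 4, 5, 6}

1: ◇¬p is T, p is F. ✓
2: ◇¬p is T, p is F. ✓
3: ◇¬p is T, p is T. ✓
4: ◇¬p is T, p is F. ✓
5: ◇¬p is T, p is F. ✓
6: ◇¬p is F, p is T. ✓
7: ◇¬p is F, p is F. ✗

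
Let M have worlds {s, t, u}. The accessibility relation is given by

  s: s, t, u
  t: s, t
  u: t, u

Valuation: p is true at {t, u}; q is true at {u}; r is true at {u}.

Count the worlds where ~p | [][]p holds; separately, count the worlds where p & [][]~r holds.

1 and 0

For ~p | [][]p:
s: ~p is T, [][]p is F. ✓
t: ~p is F, [][]p is F. ✗
u: ~p is F, [][]p is F. ✗
— 1 world.
For p & [][]~r:
s: p is F, [][]~r is F. ✗
t: p is T, [][]~r is F. ✗
u: p is T, [][]~r is F. ✗
— 0 worlds.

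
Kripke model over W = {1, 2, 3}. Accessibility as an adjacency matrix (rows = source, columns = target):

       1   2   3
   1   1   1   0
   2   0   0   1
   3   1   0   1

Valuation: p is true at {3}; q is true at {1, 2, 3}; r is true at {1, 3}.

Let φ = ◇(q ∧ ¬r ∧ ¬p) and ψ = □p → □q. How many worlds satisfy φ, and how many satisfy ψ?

For ◇(q ∧ ¬r ∧ ¬p):
1: successors {1, 2}; q ∧ ¬r ∧ ¬p there: 1:F, 2:T. ✓
2: successors {3}; q ∧ ¬r ∧ ¬p there: 3:F. ✗
3: successors {1, 3}; q ∧ ¬r ∧ ¬p there: 1:F, 3:F. ✗
— 1 world.
For □p → □q:
1: □p is F, □q is T. ✓
2: □p is T, □q is T. ✓
3: □p is F, □q is T. ✓
— 3 worlds.

1 and 3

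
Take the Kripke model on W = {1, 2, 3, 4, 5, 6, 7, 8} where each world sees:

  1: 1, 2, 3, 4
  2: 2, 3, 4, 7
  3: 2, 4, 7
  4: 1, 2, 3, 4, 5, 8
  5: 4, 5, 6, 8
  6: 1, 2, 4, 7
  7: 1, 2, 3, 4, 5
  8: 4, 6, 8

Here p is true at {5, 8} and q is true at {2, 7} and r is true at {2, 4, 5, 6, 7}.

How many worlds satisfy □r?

1: successors {1, 2, 3, 4}; r there: 1:F, 2:T, 3:F, 4:T. ✗
2: successors {2, 3, 4, 7}; r there: 2:T, 3:F, 4:T, 7:T. ✗
3: successors {2, 4, 7}; r there: 2:T, 4:T, 7:T. ✓
4: successors {1, 2, 3, 4, 5, 8}; r there: 1:F, 2:T, 3:F, 4:T, 5:T, 8:F. ✗
5: successors {4, 5, 6, 8}; r there: 4:T, 5:T, 6:T, 8:F. ✗
6: successors {1, 2, 4, 7}; r there: 1:F, 2:T, 4:T, 7:T. ✗
7: successors {1, 2, 3, 4, 5}; r there: 1:F, 2:T, 3:F, 4:T, 5:T. ✗
8: successors {4, 6, 8}; r there: 4:T, 6:T, 8:F. ✗
Satisfying worlds: {3}.

1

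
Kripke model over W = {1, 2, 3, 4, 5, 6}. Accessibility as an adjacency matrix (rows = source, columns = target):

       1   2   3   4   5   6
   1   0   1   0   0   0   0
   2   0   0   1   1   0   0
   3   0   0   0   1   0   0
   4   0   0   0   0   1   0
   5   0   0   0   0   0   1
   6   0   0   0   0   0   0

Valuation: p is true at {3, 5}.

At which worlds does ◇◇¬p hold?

1: successors {2}; ◇¬p there: 2:T. ✓
2: successors {3, 4}; ◇¬p there: 3:T, 4:F. ✓
3: successors {4}; ◇¬p there: 4:F. ✗
4: successors {5}; ◇¬p there: 5:T. ✓
5: successors {6}; ◇¬p there: 6:F. ✗
6: no successors, so ◇◇¬p fails. ✗

{1, 2, 4}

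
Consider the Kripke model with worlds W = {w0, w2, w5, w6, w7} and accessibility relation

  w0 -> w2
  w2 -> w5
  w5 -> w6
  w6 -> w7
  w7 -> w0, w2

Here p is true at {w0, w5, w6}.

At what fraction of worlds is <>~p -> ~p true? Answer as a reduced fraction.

w0: <>~p is T, ~p is F. ✗
w2: <>~p is F, ~p is T. ✓
w5: <>~p is F, ~p is F. ✓
w6: <>~p is T, ~p is F. ✗
w7: <>~p is T, ~p is T. ✓
That's 3 of 5 worlds, so 3/5.

3/5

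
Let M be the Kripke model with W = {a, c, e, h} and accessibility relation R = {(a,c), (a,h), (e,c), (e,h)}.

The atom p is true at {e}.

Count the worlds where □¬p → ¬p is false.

1

a: □¬p is T, ¬p is T. ✓
c: □¬p is T, ¬p is T. ✓
e: □¬p is T, ¬p is F. ✗
h: □¬p is T, ¬p is T. ✓
Satisfying worlds: {a, c, h}.
So □¬p → ¬p fails at the other 1 world.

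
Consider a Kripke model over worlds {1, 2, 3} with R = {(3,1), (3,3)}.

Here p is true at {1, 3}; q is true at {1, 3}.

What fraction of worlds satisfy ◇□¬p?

1/3

1: no successors, so ◇□¬p fails. ✗
2: no successors, so ◇□¬p fails. ✗
3: successors {1, 3}; □¬p there: 1:T, 3:F. ✓
That's 1 of 3 worlds, so 1/3.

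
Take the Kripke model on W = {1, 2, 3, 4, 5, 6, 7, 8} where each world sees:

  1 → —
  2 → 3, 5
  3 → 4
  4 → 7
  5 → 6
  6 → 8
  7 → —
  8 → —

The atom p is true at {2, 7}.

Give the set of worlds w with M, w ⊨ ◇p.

1: no successors, so ◇p fails. ✗
2: successors {3, 5}; p there: 3:F, 5:F. ✗
3: successors {4}; p there: 4:F. ✗
4: successors {7}; p there: 7:T. ✓
5: successors {6}; p there: 6:F. ✗
6: successors {8}; p there: 8:F. ✗
7: no successors, so ◇p fails. ✗
8: no successors, so ◇p fails. ✗

{4}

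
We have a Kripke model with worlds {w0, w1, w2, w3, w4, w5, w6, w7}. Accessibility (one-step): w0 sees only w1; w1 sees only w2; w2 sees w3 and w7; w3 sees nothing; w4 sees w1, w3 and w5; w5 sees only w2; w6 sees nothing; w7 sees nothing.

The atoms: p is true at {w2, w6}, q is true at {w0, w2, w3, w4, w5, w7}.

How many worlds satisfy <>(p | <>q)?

w0: successors {w1}; p | <>q there: w1:T. ✓
w1: successors {w2}; p | <>q there: w2:T. ✓
w2: successors {w3, w7}; p | <>q there: w3:F, w7:F. ✗
w3: no successors, so <>(p | <>q) fails. ✗
w4: successors {w1, w3, w5}; p | <>q there: w1:T, w3:F, w5:T. ✓
w5: successors {w2}; p | <>q there: w2:T. ✓
w6: no successors, so <>(p | <>q) fails. ✗
w7: no successors, so <>(p | <>q) fails. ✗
Satisfying worlds: {w0, w1, w4, w5}.

4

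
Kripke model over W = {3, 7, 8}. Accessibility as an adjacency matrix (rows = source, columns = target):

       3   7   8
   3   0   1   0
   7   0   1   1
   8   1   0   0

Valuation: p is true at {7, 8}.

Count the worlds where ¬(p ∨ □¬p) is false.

2

3: p ∨ □¬p is F. ✓
7: p ∨ □¬p is T. ✗
8: p ∨ □¬p is T. ✗
Satisfying worlds: {3}.
So ¬(p ∨ □¬p) fails at the other 2 worlds.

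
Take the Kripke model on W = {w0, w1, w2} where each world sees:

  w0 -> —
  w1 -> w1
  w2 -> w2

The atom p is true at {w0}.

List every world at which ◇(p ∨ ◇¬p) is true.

{w1, w2}

w0: no successors, so ◇(p ∨ ◇¬p) fails. ✗
w1: successors {w1}; p ∨ ◇¬p there: w1:T. ✓
w2: successors {w2}; p ∨ ◇¬p there: w2:T. ✓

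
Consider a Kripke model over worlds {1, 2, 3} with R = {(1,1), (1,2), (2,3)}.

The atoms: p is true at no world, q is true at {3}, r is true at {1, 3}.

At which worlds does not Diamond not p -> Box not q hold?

1: not Diamond not p is F, Box not q is T. ✓
2: not Diamond not p is F, Box not q is F. ✓
3: not Diamond not p is T, Box not q is T. ✓

{1, 2, 3}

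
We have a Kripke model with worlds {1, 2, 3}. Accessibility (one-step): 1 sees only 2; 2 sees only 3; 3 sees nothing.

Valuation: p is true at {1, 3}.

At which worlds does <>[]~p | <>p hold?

{2}

1: <>[]~p is F, <>p is F. ✗
2: <>[]~p is T, <>p is T. ✓
3: <>[]~p is F, <>p is F. ✗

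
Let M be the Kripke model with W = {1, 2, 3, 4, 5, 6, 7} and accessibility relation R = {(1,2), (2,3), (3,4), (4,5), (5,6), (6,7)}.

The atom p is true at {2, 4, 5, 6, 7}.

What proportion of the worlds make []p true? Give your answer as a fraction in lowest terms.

1: successors {2}; p there: 2:T. ✓
2: successors {3}; p there: 3:F. ✗
3: successors {4}; p there: 4:T. ✓
4: successors {5}; p there: 5:T. ✓
5: successors {6}; p there: 6:T. ✓
6: successors {7}; p there: 7:T. ✓
7: no successors, so []p holds vacuously. ✓
That's 6 of 7 worlds, so 6/7.

6/7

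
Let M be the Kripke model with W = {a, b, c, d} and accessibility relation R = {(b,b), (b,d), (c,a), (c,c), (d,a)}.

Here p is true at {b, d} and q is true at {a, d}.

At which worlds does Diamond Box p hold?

{b, c, d}

a: no successors, so Diamond Box p fails. ✗
b: successors {b, d}; Box p there: b:T, d:F. ✓
c: successors {a, c}; Box p there: a:T, c:F. ✓
d: successors {a}; Box p there: a:T. ✓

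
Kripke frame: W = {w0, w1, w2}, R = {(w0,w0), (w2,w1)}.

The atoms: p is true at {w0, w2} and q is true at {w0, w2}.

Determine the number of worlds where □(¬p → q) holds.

w0: successors {w0}; ¬p → q there: w0:T. ✓
w1: no successors, so □(¬p → q) holds vacuously. ✓
w2: successors {w1}; ¬p → q there: w1:F. ✗
Satisfying worlds: {w0, w1}.

2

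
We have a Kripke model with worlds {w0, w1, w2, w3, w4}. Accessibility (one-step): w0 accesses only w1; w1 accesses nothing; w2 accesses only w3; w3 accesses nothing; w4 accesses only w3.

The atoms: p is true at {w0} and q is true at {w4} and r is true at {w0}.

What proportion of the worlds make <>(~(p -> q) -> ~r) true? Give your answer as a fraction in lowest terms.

3/5

w0: successors {w1}; ~(p -> q) -> ~r there: w1:T. ✓
w1: no successors, so <>(~(p -> q) -> ~r) fails. ✗
w2: successors {w3}; ~(p -> q) -> ~r there: w3:T. ✓
w3: no successors, so <>(~(p -> q) -> ~r) fails. ✗
w4: successors {w3}; ~(p -> q) -> ~r there: w3:T. ✓
That's 3 of 5 worlds, so 3/5.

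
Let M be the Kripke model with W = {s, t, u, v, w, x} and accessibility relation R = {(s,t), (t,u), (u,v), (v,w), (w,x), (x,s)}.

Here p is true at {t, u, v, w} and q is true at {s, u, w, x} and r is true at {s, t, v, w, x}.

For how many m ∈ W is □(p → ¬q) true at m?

4

s: successors {t}; p → ¬q there: t:T. ✓
t: successors {u}; p → ¬q there: u:F. ✗
u: successors {v}; p → ¬q there: v:T. ✓
v: successors {w}; p → ¬q there: w:F. ✗
w: successors {x}; p → ¬q there: x:T. ✓
x: successors {s}; p → ¬q there: s:T. ✓
Satisfying worlds: {s, u, w, x}.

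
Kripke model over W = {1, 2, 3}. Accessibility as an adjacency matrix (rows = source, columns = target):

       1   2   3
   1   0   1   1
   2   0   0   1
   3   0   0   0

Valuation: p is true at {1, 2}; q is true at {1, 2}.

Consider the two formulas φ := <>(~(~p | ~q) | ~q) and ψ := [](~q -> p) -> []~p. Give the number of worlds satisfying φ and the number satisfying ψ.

For <>(~(~p | ~q) | ~q):
1: successors {2, 3}; ~(~p | ~q) | ~q there: 2:T, 3:T. ✓
2: successors {3}; ~(~p | ~q) | ~q there: 3:T. ✓
3: no successors, so <>(~(~p | ~q) | ~q) fails. ✗
— 2 worlds.
For [](~q -> p) -> []~p:
1: [](~q -> p) is F, []~p is F. ✓
2: [](~q -> p) is F, []~p is T. ✓
3: [](~q -> p) is T, []~p is T. ✓
— 3 worlds.

2 and 3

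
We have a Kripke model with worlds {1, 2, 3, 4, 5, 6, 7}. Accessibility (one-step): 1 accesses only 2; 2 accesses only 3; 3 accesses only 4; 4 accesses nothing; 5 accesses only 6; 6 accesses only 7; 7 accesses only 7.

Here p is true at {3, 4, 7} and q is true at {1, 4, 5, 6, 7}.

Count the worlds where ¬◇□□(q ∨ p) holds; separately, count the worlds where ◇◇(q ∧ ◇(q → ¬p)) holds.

1 and 0

For ¬◇□□(q ∨ p):
1: ◇□□(q ∨ p) is T. ✗
2: ◇□□(q ∨ p) is T. ✗
3: ◇□□(q ∨ p) is T. ✗
4: ◇□□(q ∨ p) is F. ✓
5: ◇□□(q ∨ p) is T. ✗
6: ◇□□(q ∨ p) is T. ✗
7: ◇□□(q ∨ p) is T. ✗
— 1 world.
For ◇◇(q ∧ ◇(q → ¬p)):
1: successors {2}; ◇(q ∧ ◇(q → ¬p)) there: 2:F. ✗
2: successors {3}; ◇(q ∧ ◇(q → ¬p)) there: 3:F. ✗
3: successors {4}; ◇(q ∧ ◇(q → ¬p)) there: 4:F. ✗
4: no successors, so ◇◇(q ∧ ◇(q → ¬p)) fails. ✗
5: successors {6}; ◇(q ∧ ◇(q → ¬p)) there: 6:F. ✗
6: successors {7}; ◇(q ∧ ◇(q → ¬p)) there: 7:F. ✗
7: successors {7}; ◇(q ∧ ◇(q → ¬p)) there: 7:F. ✗
— 0 worlds.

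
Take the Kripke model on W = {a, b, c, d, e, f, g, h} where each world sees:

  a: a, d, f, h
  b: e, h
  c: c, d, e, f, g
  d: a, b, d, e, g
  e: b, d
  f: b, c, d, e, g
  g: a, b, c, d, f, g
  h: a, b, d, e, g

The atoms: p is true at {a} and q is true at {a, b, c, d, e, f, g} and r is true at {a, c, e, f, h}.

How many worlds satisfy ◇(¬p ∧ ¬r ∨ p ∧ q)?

7

a: successors {a, d, f, h}; ¬p ∧ ¬r ∨ p ∧ q there: a:T, d:T, f:F, h:F. ✓
b: successors {e, h}; ¬p ∧ ¬r ∨ p ∧ q there: e:F, h:F. ✗
c: successors {c, d, e, f, g}; ¬p ∧ ¬r ∨ p ∧ q there: c:F, d:T, e:F, f:F, g:T. ✓
d: successors {a, b, d, e, g}; ¬p ∧ ¬r ∨ p ∧ q there: a:T, b:T, d:T, e:F, g:T. ✓
e: successors {b, d}; ¬p ∧ ¬r ∨ p ∧ q there: b:T, d:T. ✓
f: successors {b, c, d, e, g}; ¬p ∧ ¬r ∨ p ∧ q there: b:T, c:F, d:T, e:F, g:T. ✓
g: successors {a, b, c, d, f, g}; ¬p ∧ ¬r ∨ p ∧ q there: a:T, b:T, c:F, d:T, f:F, g:T. ✓
h: successors {a, b, d, e, g}; ¬p ∧ ¬r ∨ p ∧ q there: a:T, b:T, d:T, e:F, g:T. ✓
Satisfying worlds: {a, c, d, e, f, g, h}.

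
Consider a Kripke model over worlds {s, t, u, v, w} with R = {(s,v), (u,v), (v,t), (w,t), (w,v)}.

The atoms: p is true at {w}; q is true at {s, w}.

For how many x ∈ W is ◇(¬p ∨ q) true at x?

s: successors {v}; ¬p ∨ q there: v:T. ✓
t: no successors, so ◇(¬p ∨ q) fails. ✗
u: successors {v}; ¬p ∨ q there: v:T. ✓
v: successors {t}; ¬p ∨ q there: t:T. ✓
w: successors {t, v}; ¬p ∨ q there: t:T, v:T. ✓
Satisfying worlds: {s, u, v, w}.

4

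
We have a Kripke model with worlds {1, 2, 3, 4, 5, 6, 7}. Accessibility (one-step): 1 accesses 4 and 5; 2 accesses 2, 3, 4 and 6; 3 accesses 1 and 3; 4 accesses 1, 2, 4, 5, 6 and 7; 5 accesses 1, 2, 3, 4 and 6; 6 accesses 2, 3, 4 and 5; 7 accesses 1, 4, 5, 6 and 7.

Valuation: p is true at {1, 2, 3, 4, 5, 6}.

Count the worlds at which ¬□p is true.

1: □p is T. ✗
2: □p is T. ✗
3: □p is T. ✗
4: □p is F. ✓
5: □p is T. ✗
6: □p is T. ✗
7: □p is F. ✓
Satisfying worlds: {4, 7}.

2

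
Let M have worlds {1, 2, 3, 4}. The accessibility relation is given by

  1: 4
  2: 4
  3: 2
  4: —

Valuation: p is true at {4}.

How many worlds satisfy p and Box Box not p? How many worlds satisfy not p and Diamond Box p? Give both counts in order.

For p and Box Box not p:
1: p is F, Box Box not p is T. ✗
2: p is F, Box Box not p is T. ✗
3: p is F, Box Box not p is F. ✗
4: p is T, Box Box not p is T. ✓
— 1 world.
For not p and Diamond Box p:
1: not p is T, Diamond Box p is T. ✓
2: not p is T, Diamond Box p is T. ✓
3: not p is T, Diamond Box p is T. ✓
4: not p is F, Diamond Box p is F. ✗
— 3 worlds.

1 and 3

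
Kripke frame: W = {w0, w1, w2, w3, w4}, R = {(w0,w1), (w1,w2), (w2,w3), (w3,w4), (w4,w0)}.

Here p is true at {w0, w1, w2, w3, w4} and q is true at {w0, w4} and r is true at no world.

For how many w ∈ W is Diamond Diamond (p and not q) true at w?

w0: successors {w1}; Diamond (p and not q) there: w1:T. ✓
w1: successors {w2}; Diamond (p and not q) there: w2:T. ✓
w2: successors {w3}; Diamond (p and not q) there: w3:F. ✗
w3: successors {w4}; Diamond (p and not q) there: w4:F. ✗
w4: successors {w0}; Diamond (p and not q) there: w0:T. ✓
Satisfying worlds: {w0, w1, w4}.

3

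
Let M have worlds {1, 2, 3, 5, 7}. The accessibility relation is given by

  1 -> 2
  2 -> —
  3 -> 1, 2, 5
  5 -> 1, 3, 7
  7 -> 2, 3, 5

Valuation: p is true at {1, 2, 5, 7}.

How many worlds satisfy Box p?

1: successors {2}; p there: 2:T. ✓
2: no successors, so Box p holds vacuously. ✓
3: successors {1, 2, 5}; p there: 1:T, 2:T, 5:T. ✓
5: successors {1, 3, 7}; p there: 1:T, 3:F, 7:T. ✗
7: successors {2, 3, 5}; p there: 2:T, 3:F, 5:T. ✗
Satisfying worlds: {1, 2, 3}.

3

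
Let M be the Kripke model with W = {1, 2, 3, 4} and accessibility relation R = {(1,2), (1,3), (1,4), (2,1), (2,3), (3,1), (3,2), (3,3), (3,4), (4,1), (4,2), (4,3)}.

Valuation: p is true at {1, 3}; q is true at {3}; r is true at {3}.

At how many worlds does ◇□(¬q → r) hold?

0

1: successors {2, 3, 4}; □(¬q → r) there: 2:F, 3:F, 4:F. ✗
2: successors {1, 3}; □(¬q → r) there: 1:F, 3:F. ✗
3: successors {1, 2, 3, 4}; □(¬q → r) there: 1:F, 2:F, 3:F, 4:F. ✗
4: successors {1, 2, 3}; □(¬q → r) there: 1:F, 2:F, 3:F. ✗
Satisfying worlds: ∅.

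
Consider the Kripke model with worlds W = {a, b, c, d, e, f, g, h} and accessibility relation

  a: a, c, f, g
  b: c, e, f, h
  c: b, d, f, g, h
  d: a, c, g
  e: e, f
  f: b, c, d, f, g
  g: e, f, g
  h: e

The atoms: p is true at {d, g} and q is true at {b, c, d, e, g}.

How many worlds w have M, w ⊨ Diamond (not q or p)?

7

a: successors {a, c, f, g}; not q or p there: a:T, c:F, f:T, g:T. ✓
b: successors {c, e, f, h}; not q or p there: c:F, e:F, f:T, h:T. ✓
c: successors {b, d, f, g, h}; not q or p there: b:F, d:T, f:T, g:T, h:T. ✓
d: successors {a, c, g}; not q or p there: a:T, c:F, g:T. ✓
e: successors {e, f}; not q or p there: e:F, f:T. ✓
f: successors {b, c, d, f, g}; not q or p there: b:F, c:F, d:T, f:T, g:T. ✓
g: successors {e, f, g}; not q or p there: e:F, f:T, g:T. ✓
h: successors {e}; not q or p there: e:F. ✗
Satisfying worlds: {a, b, c, d, e, f, g}.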